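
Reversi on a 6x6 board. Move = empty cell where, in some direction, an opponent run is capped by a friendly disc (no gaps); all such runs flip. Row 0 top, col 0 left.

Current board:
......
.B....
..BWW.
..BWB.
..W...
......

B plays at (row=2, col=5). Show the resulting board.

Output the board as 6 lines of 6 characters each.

Answer: ......
.B....
..BBBB
..BWB.
..W...
......

Derivation:
Place B at (2,5); scan 8 dirs for brackets.
Dir NW: first cell '.' (not opp) -> no flip
Dir N: first cell '.' (not opp) -> no flip
Dir NE: edge -> no flip
Dir W: opp run (2,4) (2,3) capped by B -> flip
Dir E: edge -> no flip
Dir SW: first cell 'B' (not opp) -> no flip
Dir S: first cell '.' (not opp) -> no flip
Dir SE: edge -> no flip
All flips: (2,3) (2,4)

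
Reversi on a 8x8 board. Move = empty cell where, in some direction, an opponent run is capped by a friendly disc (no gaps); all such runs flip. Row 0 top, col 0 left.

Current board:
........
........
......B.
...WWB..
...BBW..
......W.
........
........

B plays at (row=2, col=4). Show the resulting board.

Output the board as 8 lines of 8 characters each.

Place B at (2,4); scan 8 dirs for brackets.
Dir NW: first cell '.' (not opp) -> no flip
Dir N: first cell '.' (not opp) -> no flip
Dir NE: first cell '.' (not opp) -> no flip
Dir W: first cell '.' (not opp) -> no flip
Dir E: first cell '.' (not opp) -> no flip
Dir SW: opp run (3,3), next='.' -> no flip
Dir S: opp run (3,4) capped by B -> flip
Dir SE: first cell 'B' (not opp) -> no flip
All flips: (3,4)

Answer: ........
........
....B.B.
...WBB..
...BBW..
......W.
........
........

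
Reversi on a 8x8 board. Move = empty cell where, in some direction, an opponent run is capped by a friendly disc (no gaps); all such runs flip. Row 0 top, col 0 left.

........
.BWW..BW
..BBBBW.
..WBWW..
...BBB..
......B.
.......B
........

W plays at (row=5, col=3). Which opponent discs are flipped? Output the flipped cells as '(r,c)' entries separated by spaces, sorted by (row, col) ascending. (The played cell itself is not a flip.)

Answer: (2,3) (3,3) (4,3) (4,4)

Derivation:
Dir NW: first cell '.' (not opp) -> no flip
Dir N: opp run (4,3) (3,3) (2,3) capped by W -> flip
Dir NE: opp run (4,4) capped by W -> flip
Dir W: first cell '.' (not opp) -> no flip
Dir E: first cell '.' (not opp) -> no flip
Dir SW: first cell '.' (not opp) -> no flip
Dir S: first cell '.' (not opp) -> no flip
Dir SE: first cell '.' (not opp) -> no flip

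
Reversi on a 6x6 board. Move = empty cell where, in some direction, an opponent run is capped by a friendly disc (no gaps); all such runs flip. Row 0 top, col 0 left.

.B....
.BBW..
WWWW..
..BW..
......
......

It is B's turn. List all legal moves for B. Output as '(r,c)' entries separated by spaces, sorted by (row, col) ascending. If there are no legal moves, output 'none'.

(0,2): no bracket -> illegal
(0,3): no bracket -> illegal
(0,4): no bracket -> illegal
(1,0): flips 1 -> legal
(1,4): flips 2 -> legal
(2,4): no bracket -> illegal
(3,0): flips 1 -> legal
(3,1): flips 1 -> legal
(3,4): flips 2 -> legal
(4,2): no bracket -> illegal
(4,3): no bracket -> illegal
(4,4): flips 2 -> legal

Answer: (1,0) (1,4) (3,0) (3,1) (3,4) (4,4)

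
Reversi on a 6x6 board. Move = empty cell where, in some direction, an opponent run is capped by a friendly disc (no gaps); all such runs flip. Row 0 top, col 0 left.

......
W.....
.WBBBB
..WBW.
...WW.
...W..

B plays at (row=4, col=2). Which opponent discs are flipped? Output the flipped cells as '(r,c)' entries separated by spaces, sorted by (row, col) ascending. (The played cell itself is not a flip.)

Answer: (3,2)

Derivation:
Dir NW: first cell '.' (not opp) -> no flip
Dir N: opp run (3,2) capped by B -> flip
Dir NE: first cell 'B' (not opp) -> no flip
Dir W: first cell '.' (not opp) -> no flip
Dir E: opp run (4,3) (4,4), next='.' -> no flip
Dir SW: first cell '.' (not opp) -> no flip
Dir S: first cell '.' (not opp) -> no flip
Dir SE: opp run (5,3), next=edge -> no flip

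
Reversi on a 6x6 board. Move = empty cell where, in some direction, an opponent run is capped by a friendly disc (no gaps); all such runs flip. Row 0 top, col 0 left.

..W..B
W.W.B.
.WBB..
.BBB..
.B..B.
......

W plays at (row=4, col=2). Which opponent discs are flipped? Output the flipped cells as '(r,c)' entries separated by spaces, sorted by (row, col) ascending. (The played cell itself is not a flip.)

Answer: (2,2) (3,2)

Derivation:
Dir NW: opp run (3,1), next='.' -> no flip
Dir N: opp run (3,2) (2,2) capped by W -> flip
Dir NE: opp run (3,3), next='.' -> no flip
Dir W: opp run (4,1), next='.' -> no flip
Dir E: first cell '.' (not opp) -> no flip
Dir SW: first cell '.' (not opp) -> no flip
Dir S: first cell '.' (not opp) -> no flip
Dir SE: first cell '.' (not opp) -> no flip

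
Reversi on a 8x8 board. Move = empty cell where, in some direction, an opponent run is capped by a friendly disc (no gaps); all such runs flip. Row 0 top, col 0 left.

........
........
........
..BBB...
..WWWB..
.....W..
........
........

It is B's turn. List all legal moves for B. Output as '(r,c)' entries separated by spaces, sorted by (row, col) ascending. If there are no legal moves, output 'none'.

Answer: (4,1) (5,1) (5,2) (5,3) (5,4) (6,5) (6,6)

Derivation:
(3,1): no bracket -> illegal
(3,5): no bracket -> illegal
(4,1): flips 3 -> legal
(4,6): no bracket -> illegal
(5,1): flips 1 -> legal
(5,2): flips 2 -> legal
(5,3): flips 1 -> legal
(5,4): flips 2 -> legal
(5,6): no bracket -> illegal
(6,4): no bracket -> illegal
(6,5): flips 1 -> legal
(6,6): flips 2 -> legal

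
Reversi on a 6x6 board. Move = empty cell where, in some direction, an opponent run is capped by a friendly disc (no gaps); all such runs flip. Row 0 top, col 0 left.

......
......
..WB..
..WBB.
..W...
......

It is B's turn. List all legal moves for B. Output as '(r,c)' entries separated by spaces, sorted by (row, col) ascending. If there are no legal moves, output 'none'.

Answer: (1,1) (2,1) (3,1) (4,1) (5,1)

Derivation:
(1,1): flips 1 -> legal
(1,2): no bracket -> illegal
(1,3): no bracket -> illegal
(2,1): flips 1 -> legal
(3,1): flips 1 -> legal
(4,1): flips 1 -> legal
(4,3): no bracket -> illegal
(5,1): flips 1 -> legal
(5,2): no bracket -> illegal
(5,3): no bracket -> illegal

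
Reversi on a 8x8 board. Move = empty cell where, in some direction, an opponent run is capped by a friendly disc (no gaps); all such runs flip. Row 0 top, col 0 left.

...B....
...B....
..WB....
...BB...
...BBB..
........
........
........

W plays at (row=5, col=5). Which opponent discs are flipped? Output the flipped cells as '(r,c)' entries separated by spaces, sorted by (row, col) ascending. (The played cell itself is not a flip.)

Answer: (3,3) (4,4)

Derivation:
Dir NW: opp run (4,4) (3,3) capped by W -> flip
Dir N: opp run (4,5), next='.' -> no flip
Dir NE: first cell '.' (not opp) -> no flip
Dir W: first cell '.' (not opp) -> no flip
Dir E: first cell '.' (not opp) -> no flip
Dir SW: first cell '.' (not opp) -> no flip
Dir S: first cell '.' (not opp) -> no flip
Dir SE: first cell '.' (not opp) -> no flip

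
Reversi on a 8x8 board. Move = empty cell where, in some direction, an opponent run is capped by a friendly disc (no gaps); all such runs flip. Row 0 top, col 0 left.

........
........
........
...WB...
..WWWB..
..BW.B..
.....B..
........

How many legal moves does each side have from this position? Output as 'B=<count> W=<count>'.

-- B to move --
(2,2): flips 2 -> legal
(2,3): no bracket -> illegal
(2,4): no bracket -> illegal
(3,1): no bracket -> illegal
(3,2): flips 2 -> legal
(3,5): no bracket -> illegal
(4,1): flips 3 -> legal
(5,1): no bracket -> illegal
(5,4): flips 2 -> legal
(6,2): no bracket -> illegal
(6,3): no bracket -> illegal
(6,4): no bracket -> illegal
B mobility = 4
-- W to move --
(2,3): no bracket -> illegal
(2,4): flips 1 -> legal
(2,5): flips 1 -> legal
(3,5): flips 1 -> legal
(3,6): no bracket -> illegal
(4,1): no bracket -> illegal
(4,6): flips 1 -> legal
(5,1): flips 1 -> legal
(5,4): no bracket -> illegal
(5,6): no bracket -> illegal
(6,1): flips 1 -> legal
(6,2): flips 1 -> legal
(6,3): no bracket -> illegal
(6,4): no bracket -> illegal
(6,6): flips 1 -> legal
(7,4): no bracket -> illegal
(7,5): no bracket -> illegal
(7,6): no bracket -> illegal
W mobility = 8

Answer: B=4 W=8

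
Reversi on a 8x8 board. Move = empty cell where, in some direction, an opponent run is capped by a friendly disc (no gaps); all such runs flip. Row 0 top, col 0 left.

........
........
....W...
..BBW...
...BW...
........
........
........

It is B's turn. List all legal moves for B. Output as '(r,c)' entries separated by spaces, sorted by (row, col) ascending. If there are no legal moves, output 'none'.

(1,3): no bracket -> illegal
(1,4): no bracket -> illegal
(1,5): flips 1 -> legal
(2,3): no bracket -> illegal
(2,5): flips 1 -> legal
(3,5): flips 1 -> legal
(4,5): flips 1 -> legal
(5,3): no bracket -> illegal
(5,4): no bracket -> illegal
(5,5): flips 1 -> legal

Answer: (1,5) (2,5) (3,5) (4,5) (5,5)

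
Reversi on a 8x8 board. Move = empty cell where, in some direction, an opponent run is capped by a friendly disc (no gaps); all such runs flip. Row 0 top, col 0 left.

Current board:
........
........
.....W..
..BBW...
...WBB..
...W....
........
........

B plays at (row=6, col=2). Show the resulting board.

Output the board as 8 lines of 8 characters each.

Place B at (6,2); scan 8 dirs for brackets.
Dir NW: first cell '.' (not opp) -> no flip
Dir N: first cell '.' (not opp) -> no flip
Dir NE: opp run (5,3) capped by B -> flip
Dir W: first cell '.' (not opp) -> no flip
Dir E: first cell '.' (not opp) -> no flip
Dir SW: first cell '.' (not opp) -> no flip
Dir S: first cell '.' (not opp) -> no flip
Dir SE: first cell '.' (not opp) -> no flip
All flips: (5,3)

Answer: ........
........
.....W..
..BBW...
...WBB..
...B....
..B.....
........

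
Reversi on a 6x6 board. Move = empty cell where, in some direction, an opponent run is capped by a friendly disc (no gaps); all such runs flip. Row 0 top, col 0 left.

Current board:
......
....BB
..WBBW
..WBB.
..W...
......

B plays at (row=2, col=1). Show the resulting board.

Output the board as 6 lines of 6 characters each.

Place B at (2,1); scan 8 dirs for brackets.
Dir NW: first cell '.' (not opp) -> no flip
Dir N: first cell '.' (not opp) -> no flip
Dir NE: first cell '.' (not opp) -> no flip
Dir W: first cell '.' (not opp) -> no flip
Dir E: opp run (2,2) capped by B -> flip
Dir SW: first cell '.' (not opp) -> no flip
Dir S: first cell '.' (not opp) -> no flip
Dir SE: opp run (3,2), next='.' -> no flip
All flips: (2,2)

Answer: ......
....BB
.BBBBW
..WBB.
..W...
......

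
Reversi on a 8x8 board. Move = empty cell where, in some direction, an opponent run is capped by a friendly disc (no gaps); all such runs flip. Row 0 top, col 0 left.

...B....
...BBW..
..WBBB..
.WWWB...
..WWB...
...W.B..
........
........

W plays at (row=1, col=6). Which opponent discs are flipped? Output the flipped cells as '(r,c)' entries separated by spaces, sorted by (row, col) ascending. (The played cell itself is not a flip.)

Answer: (2,5) (3,4)

Derivation:
Dir NW: first cell '.' (not opp) -> no flip
Dir N: first cell '.' (not opp) -> no flip
Dir NE: first cell '.' (not opp) -> no flip
Dir W: first cell 'W' (not opp) -> no flip
Dir E: first cell '.' (not opp) -> no flip
Dir SW: opp run (2,5) (3,4) capped by W -> flip
Dir S: first cell '.' (not opp) -> no flip
Dir SE: first cell '.' (not opp) -> no flip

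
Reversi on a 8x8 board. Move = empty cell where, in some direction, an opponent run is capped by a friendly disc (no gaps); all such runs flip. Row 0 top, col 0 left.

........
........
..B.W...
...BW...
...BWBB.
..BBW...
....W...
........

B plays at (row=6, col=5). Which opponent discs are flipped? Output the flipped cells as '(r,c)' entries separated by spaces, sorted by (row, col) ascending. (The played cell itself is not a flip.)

Answer: (5,4)

Derivation:
Dir NW: opp run (5,4) capped by B -> flip
Dir N: first cell '.' (not opp) -> no flip
Dir NE: first cell '.' (not opp) -> no flip
Dir W: opp run (6,4), next='.' -> no flip
Dir E: first cell '.' (not opp) -> no flip
Dir SW: first cell '.' (not opp) -> no flip
Dir S: first cell '.' (not opp) -> no flip
Dir SE: first cell '.' (not opp) -> no flip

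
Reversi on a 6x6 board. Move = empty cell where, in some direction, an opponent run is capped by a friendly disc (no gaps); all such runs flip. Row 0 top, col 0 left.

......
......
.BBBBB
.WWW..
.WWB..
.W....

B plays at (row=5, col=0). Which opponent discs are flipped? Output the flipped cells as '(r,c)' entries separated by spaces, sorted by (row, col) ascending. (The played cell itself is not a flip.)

Answer: (3,2) (4,1)

Derivation:
Dir NW: edge -> no flip
Dir N: first cell '.' (not opp) -> no flip
Dir NE: opp run (4,1) (3,2) capped by B -> flip
Dir W: edge -> no flip
Dir E: opp run (5,1), next='.' -> no flip
Dir SW: edge -> no flip
Dir S: edge -> no flip
Dir SE: edge -> no flip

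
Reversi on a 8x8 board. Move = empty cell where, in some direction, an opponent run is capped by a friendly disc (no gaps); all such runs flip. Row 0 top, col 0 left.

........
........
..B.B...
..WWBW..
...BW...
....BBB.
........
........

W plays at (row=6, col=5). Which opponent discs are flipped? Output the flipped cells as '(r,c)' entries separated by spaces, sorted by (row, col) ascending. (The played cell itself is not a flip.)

Dir NW: opp run (5,4) (4,3) capped by W -> flip
Dir N: opp run (5,5), next='.' -> no flip
Dir NE: opp run (5,6), next='.' -> no flip
Dir W: first cell '.' (not opp) -> no flip
Dir E: first cell '.' (not opp) -> no flip
Dir SW: first cell '.' (not opp) -> no flip
Dir S: first cell '.' (not opp) -> no flip
Dir SE: first cell '.' (not opp) -> no flip

Answer: (4,3) (5,4)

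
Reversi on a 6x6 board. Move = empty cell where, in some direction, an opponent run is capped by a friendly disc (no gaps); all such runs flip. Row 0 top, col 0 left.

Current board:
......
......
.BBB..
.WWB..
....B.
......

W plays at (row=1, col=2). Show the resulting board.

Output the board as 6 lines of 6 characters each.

Place W at (1,2); scan 8 dirs for brackets.
Dir NW: first cell '.' (not opp) -> no flip
Dir N: first cell '.' (not opp) -> no flip
Dir NE: first cell '.' (not opp) -> no flip
Dir W: first cell '.' (not opp) -> no flip
Dir E: first cell '.' (not opp) -> no flip
Dir SW: opp run (2,1), next='.' -> no flip
Dir S: opp run (2,2) capped by W -> flip
Dir SE: opp run (2,3), next='.' -> no flip
All flips: (2,2)

Answer: ......
..W...
.BWB..
.WWB..
....B.
......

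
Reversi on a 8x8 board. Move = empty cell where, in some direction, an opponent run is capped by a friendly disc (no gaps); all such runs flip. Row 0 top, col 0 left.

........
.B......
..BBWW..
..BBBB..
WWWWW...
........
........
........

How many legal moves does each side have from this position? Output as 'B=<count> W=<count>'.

Answer: B=11 W=8

Derivation:
-- B to move --
(1,3): flips 1 -> legal
(1,4): flips 1 -> legal
(1,5): flips 2 -> legal
(1,6): flips 1 -> legal
(2,6): flips 2 -> legal
(3,0): no bracket -> illegal
(3,1): no bracket -> illegal
(3,6): no bracket -> illegal
(4,5): no bracket -> illegal
(5,0): flips 1 -> legal
(5,1): flips 1 -> legal
(5,2): flips 2 -> legal
(5,3): flips 2 -> legal
(5,4): flips 2 -> legal
(5,5): flips 1 -> legal
B mobility = 11
-- W to move --
(0,0): flips 3 -> legal
(0,1): no bracket -> illegal
(0,2): no bracket -> illegal
(1,0): no bracket -> illegal
(1,2): flips 2 -> legal
(1,3): flips 2 -> legal
(1,4): flips 2 -> legal
(2,0): no bracket -> illegal
(2,1): flips 3 -> legal
(2,6): flips 1 -> legal
(3,1): no bracket -> illegal
(3,6): no bracket -> illegal
(4,5): flips 1 -> legal
(4,6): flips 1 -> legal
W mobility = 8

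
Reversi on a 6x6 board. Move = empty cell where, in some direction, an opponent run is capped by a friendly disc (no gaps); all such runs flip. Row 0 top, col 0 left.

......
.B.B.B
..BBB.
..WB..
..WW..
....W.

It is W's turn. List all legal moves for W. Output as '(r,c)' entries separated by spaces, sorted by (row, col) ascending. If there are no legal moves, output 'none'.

Answer: (0,3) (1,2) (1,4) (3,4)

Derivation:
(0,0): no bracket -> illegal
(0,1): no bracket -> illegal
(0,2): no bracket -> illegal
(0,3): flips 3 -> legal
(0,4): no bracket -> illegal
(0,5): no bracket -> illegal
(1,0): no bracket -> illegal
(1,2): flips 1 -> legal
(1,4): flips 1 -> legal
(2,0): no bracket -> illegal
(2,1): no bracket -> illegal
(2,5): no bracket -> illegal
(3,1): no bracket -> illegal
(3,4): flips 1 -> legal
(3,5): no bracket -> illegal
(4,4): no bracket -> illegal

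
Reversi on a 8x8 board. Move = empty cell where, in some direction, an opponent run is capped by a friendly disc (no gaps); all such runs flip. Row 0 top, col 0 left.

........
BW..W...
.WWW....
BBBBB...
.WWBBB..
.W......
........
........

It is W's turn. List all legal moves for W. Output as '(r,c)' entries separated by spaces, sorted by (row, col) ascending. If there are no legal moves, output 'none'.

Answer: (2,0) (2,4) (4,0) (4,6) (5,3) (5,4) (5,5) (5,6)

Derivation:
(0,0): no bracket -> illegal
(0,1): no bracket -> illegal
(2,0): flips 1 -> legal
(2,4): flips 1 -> legal
(2,5): no bracket -> illegal
(3,5): no bracket -> illegal
(3,6): no bracket -> illegal
(4,0): flips 1 -> legal
(4,6): flips 3 -> legal
(5,2): no bracket -> illegal
(5,3): flips 2 -> legal
(5,4): flips 2 -> legal
(5,5): flips 2 -> legal
(5,6): flips 2 -> legal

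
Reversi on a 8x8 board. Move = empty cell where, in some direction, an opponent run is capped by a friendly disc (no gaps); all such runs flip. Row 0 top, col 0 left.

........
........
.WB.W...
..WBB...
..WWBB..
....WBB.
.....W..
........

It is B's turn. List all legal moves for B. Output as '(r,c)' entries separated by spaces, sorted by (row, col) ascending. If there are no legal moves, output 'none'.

Answer: (1,4) (1,5) (2,0) (3,1) (4,1) (5,1) (5,2) (5,3) (6,3) (6,4) (7,4) (7,5)

Derivation:
(1,0): no bracket -> illegal
(1,1): no bracket -> illegal
(1,2): no bracket -> illegal
(1,3): no bracket -> illegal
(1,4): flips 1 -> legal
(1,5): flips 1 -> legal
(2,0): flips 1 -> legal
(2,3): no bracket -> illegal
(2,5): no bracket -> illegal
(3,0): no bracket -> illegal
(3,1): flips 1 -> legal
(3,5): no bracket -> illegal
(4,1): flips 2 -> legal
(5,1): flips 1 -> legal
(5,2): flips 3 -> legal
(5,3): flips 2 -> legal
(6,3): flips 1 -> legal
(6,4): flips 1 -> legal
(6,6): no bracket -> illegal
(7,4): flips 1 -> legal
(7,5): flips 1 -> legal
(7,6): no bracket -> illegal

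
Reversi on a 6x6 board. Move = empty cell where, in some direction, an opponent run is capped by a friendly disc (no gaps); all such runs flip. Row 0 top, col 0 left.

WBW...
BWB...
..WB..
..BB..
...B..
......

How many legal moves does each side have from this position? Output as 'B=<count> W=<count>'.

-- B to move --
(0,3): flips 1 -> legal
(1,3): no bracket -> illegal
(2,0): no bracket -> illegal
(2,1): flips 2 -> legal
(3,1): no bracket -> illegal
B mobility = 2
-- W to move --
(0,3): no bracket -> illegal
(1,3): flips 1 -> legal
(1,4): no bracket -> illegal
(2,0): flips 1 -> legal
(2,1): no bracket -> illegal
(2,4): flips 1 -> legal
(3,1): no bracket -> illegal
(3,4): no bracket -> illegal
(4,1): no bracket -> illegal
(4,2): flips 1 -> legal
(4,4): flips 1 -> legal
(5,2): no bracket -> illegal
(5,3): no bracket -> illegal
(5,4): no bracket -> illegal
W mobility = 5

Answer: B=2 W=5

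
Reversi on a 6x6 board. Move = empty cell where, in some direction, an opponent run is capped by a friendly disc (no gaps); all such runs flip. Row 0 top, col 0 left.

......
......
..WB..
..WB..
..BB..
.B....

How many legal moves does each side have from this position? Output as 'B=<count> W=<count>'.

Answer: B=5 W=6

Derivation:
-- B to move --
(1,1): flips 1 -> legal
(1,2): flips 2 -> legal
(1,3): no bracket -> illegal
(2,1): flips 2 -> legal
(3,1): flips 1 -> legal
(4,1): flips 1 -> legal
B mobility = 5
-- W to move --
(1,2): no bracket -> illegal
(1,3): no bracket -> illegal
(1,4): flips 1 -> legal
(2,4): flips 1 -> legal
(3,1): no bracket -> illegal
(3,4): flips 1 -> legal
(4,0): no bracket -> illegal
(4,1): no bracket -> illegal
(4,4): flips 1 -> legal
(5,0): no bracket -> illegal
(5,2): flips 1 -> legal
(5,3): no bracket -> illegal
(5,4): flips 1 -> legal
W mobility = 6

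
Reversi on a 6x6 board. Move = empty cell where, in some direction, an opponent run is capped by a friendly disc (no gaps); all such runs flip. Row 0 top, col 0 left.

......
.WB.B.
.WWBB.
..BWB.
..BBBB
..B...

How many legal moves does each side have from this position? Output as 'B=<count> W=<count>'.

Answer: B=4 W=11

Derivation:
-- B to move --
(0,0): flips 3 -> legal
(0,1): no bracket -> illegal
(0,2): no bracket -> illegal
(1,0): flips 2 -> legal
(1,3): no bracket -> illegal
(2,0): flips 2 -> legal
(3,0): flips 1 -> legal
(3,1): no bracket -> illegal
B mobility = 4
-- W to move --
(0,1): no bracket -> illegal
(0,2): flips 1 -> legal
(0,3): flips 1 -> legal
(0,4): no bracket -> illegal
(0,5): no bracket -> illegal
(1,3): flips 2 -> legal
(1,5): flips 1 -> legal
(2,5): flips 2 -> legal
(3,1): flips 1 -> legal
(3,5): flips 1 -> legal
(4,1): no bracket -> illegal
(5,1): flips 1 -> legal
(5,3): flips 1 -> legal
(5,4): flips 2 -> legal
(5,5): flips 1 -> legal
W mobility = 11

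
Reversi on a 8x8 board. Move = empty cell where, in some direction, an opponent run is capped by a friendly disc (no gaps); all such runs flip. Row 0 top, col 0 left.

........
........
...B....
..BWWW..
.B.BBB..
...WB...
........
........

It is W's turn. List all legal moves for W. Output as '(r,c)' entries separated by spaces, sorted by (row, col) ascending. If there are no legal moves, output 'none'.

Answer: (1,2) (1,3) (3,1) (5,2) (5,5) (5,6) (6,4)

Derivation:
(1,2): flips 1 -> legal
(1,3): flips 1 -> legal
(1,4): no bracket -> illegal
(2,1): no bracket -> illegal
(2,2): no bracket -> illegal
(2,4): no bracket -> illegal
(3,0): no bracket -> illegal
(3,1): flips 1 -> legal
(3,6): no bracket -> illegal
(4,0): no bracket -> illegal
(4,2): no bracket -> illegal
(4,6): no bracket -> illegal
(5,0): no bracket -> illegal
(5,1): no bracket -> illegal
(5,2): flips 1 -> legal
(5,5): flips 3 -> legal
(5,6): flips 1 -> legal
(6,3): no bracket -> illegal
(6,4): flips 2 -> legal
(6,5): no bracket -> illegal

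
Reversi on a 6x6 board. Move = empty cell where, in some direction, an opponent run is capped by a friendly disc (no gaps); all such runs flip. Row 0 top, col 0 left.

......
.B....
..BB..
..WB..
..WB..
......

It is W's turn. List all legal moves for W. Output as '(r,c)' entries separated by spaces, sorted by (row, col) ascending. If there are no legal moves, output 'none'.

(0,0): no bracket -> illegal
(0,1): no bracket -> illegal
(0,2): no bracket -> illegal
(1,0): no bracket -> illegal
(1,2): flips 1 -> legal
(1,3): no bracket -> illegal
(1,4): flips 1 -> legal
(2,0): no bracket -> illegal
(2,1): no bracket -> illegal
(2,4): flips 1 -> legal
(3,1): no bracket -> illegal
(3,4): flips 1 -> legal
(4,4): flips 1 -> legal
(5,2): no bracket -> illegal
(5,3): no bracket -> illegal
(5,4): flips 1 -> legal

Answer: (1,2) (1,4) (2,4) (3,4) (4,4) (5,4)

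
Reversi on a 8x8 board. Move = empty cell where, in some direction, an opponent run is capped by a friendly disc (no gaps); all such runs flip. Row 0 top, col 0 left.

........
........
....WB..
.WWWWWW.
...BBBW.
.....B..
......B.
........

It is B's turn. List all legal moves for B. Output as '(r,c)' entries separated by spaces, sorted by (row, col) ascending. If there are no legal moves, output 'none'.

Answer: (1,4) (2,1) (2,2) (2,3) (2,6) (2,7) (3,7) (4,7)

Derivation:
(1,3): no bracket -> illegal
(1,4): flips 2 -> legal
(1,5): no bracket -> illegal
(2,0): no bracket -> illegal
(2,1): flips 1 -> legal
(2,2): flips 1 -> legal
(2,3): flips 3 -> legal
(2,6): flips 1 -> legal
(2,7): flips 1 -> legal
(3,0): no bracket -> illegal
(3,7): flips 1 -> legal
(4,0): no bracket -> illegal
(4,1): no bracket -> illegal
(4,2): no bracket -> illegal
(4,7): flips 2 -> legal
(5,6): no bracket -> illegal
(5,7): no bracket -> illegal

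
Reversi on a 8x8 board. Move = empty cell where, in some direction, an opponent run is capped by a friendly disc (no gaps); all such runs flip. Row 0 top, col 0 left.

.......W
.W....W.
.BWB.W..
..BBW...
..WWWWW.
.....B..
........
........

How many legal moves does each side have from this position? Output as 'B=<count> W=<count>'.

Answer: B=10 W=9

Derivation:
-- B to move --
(0,0): flips 2 -> legal
(0,1): flips 1 -> legal
(0,2): no bracket -> illegal
(0,5): no bracket -> illegal
(0,6): no bracket -> illegal
(1,0): no bracket -> illegal
(1,2): flips 1 -> legal
(1,3): no bracket -> illegal
(1,4): no bracket -> illegal
(1,5): no bracket -> illegal
(1,7): no bracket -> illegal
(2,0): no bracket -> illegal
(2,4): no bracket -> illegal
(2,6): no bracket -> illegal
(2,7): no bracket -> illegal
(3,1): no bracket -> illegal
(3,5): flips 2 -> legal
(3,6): no bracket -> illegal
(3,7): flips 1 -> legal
(4,1): no bracket -> illegal
(4,7): no bracket -> illegal
(5,1): flips 1 -> legal
(5,2): flips 1 -> legal
(5,3): flips 1 -> legal
(5,4): flips 1 -> legal
(5,6): flips 2 -> legal
(5,7): no bracket -> illegal
B mobility = 10
-- W to move --
(1,0): flips 2 -> legal
(1,2): flips 1 -> legal
(1,3): flips 2 -> legal
(1,4): no bracket -> illegal
(2,0): flips 1 -> legal
(2,4): flips 2 -> legal
(3,0): no bracket -> illegal
(3,1): flips 3 -> legal
(4,1): no bracket -> illegal
(5,4): no bracket -> illegal
(5,6): no bracket -> illegal
(6,4): flips 1 -> legal
(6,5): flips 1 -> legal
(6,6): flips 1 -> legal
W mobility = 9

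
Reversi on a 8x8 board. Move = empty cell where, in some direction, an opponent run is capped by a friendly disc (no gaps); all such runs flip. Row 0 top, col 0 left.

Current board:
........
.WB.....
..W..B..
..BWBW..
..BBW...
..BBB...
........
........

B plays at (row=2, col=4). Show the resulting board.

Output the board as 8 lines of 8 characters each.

Place B at (2,4); scan 8 dirs for brackets.
Dir NW: first cell '.' (not opp) -> no flip
Dir N: first cell '.' (not opp) -> no flip
Dir NE: first cell '.' (not opp) -> no flip
Dir W: first cell '.' (not opp) -> no flip
Dir E: first cell 'B' (not opp) -> no flip
Dir SW: opp run (3,3) capped by B -> flip
Dir S: first cell 'B' (not opp) -> no flip
Dir SE: opp run (3,5), next='.' -> no flip
All flips: (3,3)

Answer: ........
.WB.....
..W.BB..
..BBBW..
..BBW...
..BBB...
........
........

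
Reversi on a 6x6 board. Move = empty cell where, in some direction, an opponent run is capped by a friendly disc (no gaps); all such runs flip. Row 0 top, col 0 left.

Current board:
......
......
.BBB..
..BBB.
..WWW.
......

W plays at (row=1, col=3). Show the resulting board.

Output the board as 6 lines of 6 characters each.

Answer: ......
...W..
.BBW..
..BWB.
..WWW.
......

Derivation:
Place W at (1,3); scan 8 dirs for brackets.
Dir NW: first cell '.' (not opp) -> no flip
Dir N: first cell '.' (not opp) -> no flip
Dir NE: first cell '.' (not opp) -> no flip
Dir W: first cell '.' (not opp) -> no flip
Dir E: first cell '.' (not opp) -> no flip
Dir SW: opp run (2,2), next='.' -> no flip
Dir S: opp run (2,3) (3,3) capped by W -> flip
Dir SE: first cell '.' (not opp) -> no flip
All flips: (2,3) (3,3)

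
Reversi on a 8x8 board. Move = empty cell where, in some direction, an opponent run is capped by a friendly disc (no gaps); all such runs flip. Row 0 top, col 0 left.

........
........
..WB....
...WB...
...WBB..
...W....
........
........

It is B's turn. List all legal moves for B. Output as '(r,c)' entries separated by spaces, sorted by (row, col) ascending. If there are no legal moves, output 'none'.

(1,1): flips 2 -> legal
(1,2): no bracket -> illegal
(1,3): no bracket -> illegal
(2,1): flips 1 -> legal
(2,4): no bracket -> illegal
(3,1): no bracket -> illegal
(3,2): flips 1 -> legal
(4,2): flips 1 -> legal
(5,2): flips 1 -> legal
(5,4): no bracket -> illegal
(6,2): flips 1 -> legal
(6,3): flips 3 -> legal
(6,4): no bracket -> illegal

Answer: (1,1) (2,1) (3,2) (4,2) (5,2) (6,2) (6,3)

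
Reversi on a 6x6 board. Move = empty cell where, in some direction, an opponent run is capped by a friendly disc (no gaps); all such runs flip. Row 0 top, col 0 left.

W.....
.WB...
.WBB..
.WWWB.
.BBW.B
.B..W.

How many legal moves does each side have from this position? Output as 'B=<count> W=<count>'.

-- B to move --
(0,1): flips 3 -> legal
(0,2): no bracket -> illegal
(1,0): flips 1 -> legal
(2,0): flips 2 -> legal
(2,4): flips 1 -> legal
(3,0): flips 4 -> legal
(4,0): flips 1 -> legal
(4,4): flips 2 -> legal
(5,2): flips 1 -> legal
(5,3): flips 2 -> legal
(5,5): no bracket -> illegal
B mobility = 9
-- W to move --
(0,1): no bracket -> illegal
(0,2): flips 2 -> legal
(0,3): flips 1 -> legal
(1,3): flips 3 -> legal
(1,4): flips 1 -> legal
(2,4): flips 2 -> legal
(2,5): flips 1 -> legal
(3,0): no bracket -> illegal
(3,5): flips 1 -> legal
(4,0): flips 2 -> legal
(4,4): no bracket -> illegal
(5,0): flips 1 -> legal
(5,2): flips 1 -> legal
(5,3): flips 1 -> legal
(5,5): no bracket -> illegal
W mobility = 11

Answer: B=9 W=11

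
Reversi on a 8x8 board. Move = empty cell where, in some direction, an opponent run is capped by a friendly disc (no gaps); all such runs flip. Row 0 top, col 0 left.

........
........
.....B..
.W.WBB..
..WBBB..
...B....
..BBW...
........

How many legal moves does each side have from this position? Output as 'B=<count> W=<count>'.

Answer: B=7 W=5

Derivation:
-- B to move --
(2,0): flips 2 -> legal
(2,1): no bracket -> illegal
(2,2): flips 1 -> legal
(2,3): flips 1 -> legal
(2,4): no bracket -> illegal
(3,0): no bracket -> illegal
(3,2): flips 1 -> legal
(4,0): no bracket -> illegal
(4,1): flips 1 -> legal
(5,1): no bracket -> illegal
(5,2): no bracket -> illegal
(5,4): no bracket -> illegal
(5,5): no bracket -> illegal
(6,5): flips 1 -> legal
(7,3): no bracket -> illegal
(7,4): no bracket -> illegal
(7,5): flips 1 -> legal
B mobility = 7
-- W to move --
(1,4): no bracket -> illegal
(1,5): no bracket -> illegal
(1,6): no bracket -> illegal
(2,3): no bracket -> illegal
(2,4): no bracket -> illegal
(2,6): no bracket -> illegal
(3,2): no bracket -> illegal
(3,6): flips 2 -> legal
(4,6): flips 3 -> legal
(5,1): no bracket -> illegal
(5,2): no bracket -> illegal
(5,4): no bracket -> illegal
(5,5): flips 1 -> legal
(5,6): no bracket -> illegal
(6,1): flips 2 -> legal
(7,1): no bracket -> illegal
(7,2): no bracket -> illegal
(7,3): flips 3 -> legal
(7,4): no bracket -> illegal
W mobility = 5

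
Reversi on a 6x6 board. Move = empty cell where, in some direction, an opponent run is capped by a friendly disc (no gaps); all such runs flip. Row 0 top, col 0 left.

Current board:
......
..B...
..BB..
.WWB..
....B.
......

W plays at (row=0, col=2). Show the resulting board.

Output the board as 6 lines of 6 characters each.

Answer: ..W...
..W...
..WB..
.WWB..
....B.
......

Derivation:
Place W at (0,2); scan 8 dirs for brackets.
Dir NW: edge -> no flip
Dir N: edge -> no flip
Dir NE: edge -> no flip
Dir W: first cell '.' (not opp) -> no flip
Dir E: first cell '.' (not opp) -> no flip
Dir SW: first cell '.' (not opp) -> no flip
Dir S: opp run (1,2) (2,2) capped by W -> flip
Dir SE: first cell '.' (not opp) -> no flip
All flips: (1,2) (2,2)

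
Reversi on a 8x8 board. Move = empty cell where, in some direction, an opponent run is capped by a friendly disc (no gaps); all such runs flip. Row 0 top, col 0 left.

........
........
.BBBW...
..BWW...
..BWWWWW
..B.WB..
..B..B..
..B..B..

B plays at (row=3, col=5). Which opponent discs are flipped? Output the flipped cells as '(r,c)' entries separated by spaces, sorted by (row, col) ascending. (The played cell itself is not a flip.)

Dir NW: opp run (2,4), next='.' -> no flip
Dir N: first cell '.' (not opp) -> no flip
Dir NE: first cell '.' (not opp) -> no flip
Dir W: opp run (3,4) (3,3) capped by B -> flip
Dir E: first cell '.' (not opp) -> no flip
Dir SW: opp run (4,4), next='.' -> no flip
Dir S: opp run (4,5) capped by B -> flip
Dir SE: opp run (4,6), next='.' -> no flip

Answer: (3,3) (3,4) (4,5)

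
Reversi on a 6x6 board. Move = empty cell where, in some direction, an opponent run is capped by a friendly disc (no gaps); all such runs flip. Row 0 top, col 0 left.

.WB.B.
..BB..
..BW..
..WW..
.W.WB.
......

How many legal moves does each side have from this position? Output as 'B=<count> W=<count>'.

Answer: B=5 W=5

Derivation:
-- B to move --
(0,0): flips 1 -> legal
(1,0): no bracket -> illegal
(1,1): no bracket -> illegal
(1,4): no bracket -> illegal
(2,1): no bracket -> illegal
(2,4): flips 1 -> legal
(3,0): no bracket -> illegal
(3,1): no bracket -> illegal
(3,4): flips 1 -> legal
(4,0): no bracket -> illegal
(4,2): flips 2 -> legal
(5,0): no bracket -> illegal
(5,1): no bracket -> illegal
(5,2): no bracket -> illegal
(5,3): flips 3 -> legal
(5,4): no bracket -> illegal
B mobility = 5
-- W to move --
(0,3): flips 2 -> legal
(0,5): no bracket -> illegal
(1,1): flips 1 -> legal
(1,4): no bracket -> illegal
(1,5): no bracket -> illegal
(2,1): flips 1 -> legal
(2,4): no bracket -> illegal
(3,1): no bracket -> illegal
(3,4): no bracket -> illegal
(3,5): no bracket -> illegal
(4,5): flips 1 -> legal
(5,3): no bracket -> illegal
(5,4): no bracket -> illegal
(5,5): flips 1 -> legal
W mobility = 5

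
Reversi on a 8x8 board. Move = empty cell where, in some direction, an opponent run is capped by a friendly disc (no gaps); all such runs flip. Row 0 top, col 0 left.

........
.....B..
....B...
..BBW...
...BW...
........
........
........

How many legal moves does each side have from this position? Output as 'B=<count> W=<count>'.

-- B to move --
(2,3): no bracket -> illegal
(2,5): flips 1 -> legal
(3,5): flips 1 -> legal
(4,5): flips 1 -> legal
(5,3): no bracket -> illegal
(5,4): flips 2 -> legal
(5,5): flips 1 -> legal
B mobility = 5
-- W to move --
(0,4): no bracket -> illegal
(0,5): no bracket -> illegal
(0,6): no bracket -> illegal
(1,3): no bracket -> illegal
(1,4): flips 1 -> legal
(1,6): no bracket -> illegal
(2,1): no bracket -> illegal
(2,2): flips 1 -> legal
(2,3): no bracket -> illegal
(2,5): no bracket -> illegal
(2,6): no bracket -> illegal
(3,1): flips 2 -> legal
(3,5): no bracket -> illegal
(4,1): no bracket -> illegal
(4,2): flips 1 -> legal
(5,2): flips 1 -> legal
(5,3): no bracket -> illegal
(5,4): no bracket -> illegal
W mobility = 5

Answer: B=5 W=5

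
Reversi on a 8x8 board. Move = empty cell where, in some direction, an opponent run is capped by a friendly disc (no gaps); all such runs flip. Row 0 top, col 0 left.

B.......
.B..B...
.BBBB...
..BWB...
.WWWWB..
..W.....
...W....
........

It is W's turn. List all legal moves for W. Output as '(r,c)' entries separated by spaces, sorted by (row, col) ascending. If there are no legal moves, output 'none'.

Answer: (0,4) (0,5) (1,0) (1,2) (1,3) (1,5) (2,5) (3,1) (3,5) (4,6)

Derivation:
(0,1): no bracket -> illegal
(0,2): no bracket -> illegal
(0,3): no bracket -> illegal
(0,4): flips 3 -> legal
(0,5): flips 3 -> legal
(1,0): flips 2 -> legal
(1,2): flips 2 -> legal
(1,3): flips 1 -> legal
(1,5): flips 1 -> legal
(2,0): no bracket -> illegal
(2,5): flips 1 -> legal
(3,0): no bracket -> illegal
(3,1): flips 1 -> legal
(3,5): flips 1 -> legal
(3,6): no bracket -> illegal
(4,6): flips 1 -> legal
(5,4): no bracket -> illegal
(5,5): no bracket -> illegal
(5,6): no bracket -> illegal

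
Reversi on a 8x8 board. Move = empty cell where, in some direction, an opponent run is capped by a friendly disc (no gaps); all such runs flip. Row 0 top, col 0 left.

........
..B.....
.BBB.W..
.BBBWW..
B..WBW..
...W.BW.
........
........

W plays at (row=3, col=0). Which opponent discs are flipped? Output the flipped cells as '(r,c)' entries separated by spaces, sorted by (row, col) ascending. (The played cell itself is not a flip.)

Answer: (3,1) (3,2) (3,3)

Derivation:
Dir NW: edge -> no flip
Dir N: first cell '.' (not opp) -> no flip
Dir NE: opp run (2,1) (1,2), next='.' -> no flip
Dir W: edge -> no flip
Dir E: opp run (3,1) (3,2) (3,3) capped by W -> flip
Dir SW: edge -> no flip
Dir S: opp run (4,0), next='.' -> no flip
Dir SE: first cell '.' (not opp) -> no flip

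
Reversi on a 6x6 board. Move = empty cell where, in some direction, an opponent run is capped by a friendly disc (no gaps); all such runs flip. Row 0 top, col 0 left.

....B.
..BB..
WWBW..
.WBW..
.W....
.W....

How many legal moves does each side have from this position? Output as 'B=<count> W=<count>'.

-- B to move --
(1,0): flips 1 -> legal
(1,1): no bracket -> illegal
(1,4): flips 1 -> legal
(2,4): flips 1 -> legal
(3,0): flips 2 -> legal
(3,4): flips 2 -> legal
(4,0): flips 1 -> legal
(4,2): no bracket -> illegal
(4,3): flips 2 -> legal
(4,4): flips 1 -> legal
(5,0): flips 1 -> legal
(5,2): no bracket -> illegal
B mobility = 9
-- W to move --
(0,1): flips 1 -> legal
(0,2): no bracket -> illegal
(0,3): flips 2 -> legal
(0,5): no bracket -> illegal
(1,1): flips 1 -> legal
(1,4): no bracket -> illegal
(1,5): no bracket -> illegal
(2,4): no bracket -> illegal
(4,2): no bracket -> illegal
(4,3): flips 1 -> legal
W mobility = 4

Answer: B=9 W=4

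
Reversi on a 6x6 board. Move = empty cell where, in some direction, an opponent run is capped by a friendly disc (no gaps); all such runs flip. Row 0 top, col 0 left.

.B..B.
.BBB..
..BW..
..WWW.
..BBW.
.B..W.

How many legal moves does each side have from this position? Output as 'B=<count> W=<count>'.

Answer: B=5 W=7

Derivation:
-- B to move --
(1,4): no bracket -> illegal
(2,1): flips 1 -> legal
(2,4): flips 2 -> legal
(2,5): flips 1 -> legal
(3,1): no bracket -> illegal
(3,5): no bracket -> illegal
(4,1): no bracket -> illegal
(4,5): flips 3 -> legal
(5,3): no bracket -> illegal
(5,5): flips 2 -> legal
B mobility = 5
-- W to move --
(0,0): flips 2 -> legal
(0,2): flips 2 -> legal
(0,3): flips 1 -> legal
(0,5): no bracket -> illegal
(1,0): no bracket -> illegal
(1,4): no bracket -> illegal
(1,5): no bracket -> illegal
(2,0): no bracket -> illegal
(2,1): flips 1 -> legal
(2,4): no bracket -> illegal
(3,1): no bracket -> illegal
(4,0): no bracket -> illegal
(4,1): flips 2 -> legal
(5,0): no bracket -> illegal
(5,2): flips 2 -> legal
(5,3): flips 1 -> legal
W mobility = 7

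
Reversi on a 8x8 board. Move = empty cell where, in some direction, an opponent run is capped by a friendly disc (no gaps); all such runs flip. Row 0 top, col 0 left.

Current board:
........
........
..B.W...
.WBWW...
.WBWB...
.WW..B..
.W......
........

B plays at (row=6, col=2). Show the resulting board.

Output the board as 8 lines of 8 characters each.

Place B at (6,2); scan 8 dirs for brackets.
Dir NW: opp run (5,1), next='.' -> no flip
Dir N: opp run (5,2) capped by B -> flip
Dir NE: first cell '.' (not opp) -> no flip
Dir W: opp run (6,1), next='.' -> no flip
Dir E: first cell '.' (not opp) -> no flip
Dir SW: first cell '.' (not opp) -> no flip
Dir S: first cell '.' (not opp) -> no flip
Dir SE: first cell '.' (not opp) -> no flip
All flips: (5,2)

Answer: ........
........
..B.W...
.WBWW...
.WBWB...
.WB..B..
.WB.....
........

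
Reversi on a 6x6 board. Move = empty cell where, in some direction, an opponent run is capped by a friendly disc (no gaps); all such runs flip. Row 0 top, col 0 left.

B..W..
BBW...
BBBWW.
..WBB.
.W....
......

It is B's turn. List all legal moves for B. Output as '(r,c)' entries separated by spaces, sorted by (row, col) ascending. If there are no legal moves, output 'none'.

Answer: (0,1) (0,2) (1,3) (1,4) (1,5) (2,5) (3,1) (4,2) (4,3)

Derivation:
(0,1): flips 2 -> legal
(0,2): flips 1 -> legal
(0,4): no bracket -> illegal
(1,3): flips 2 -> legal
(1,4): flips 1 -> legal
(1,5): flips 1 -> legal
(2,5): flips 2 -> legal
(3,0): no bracket -> illegal
(3,1): flips 1 -> legal
(3,5): no bracket -> illegal
(4,0): no bracket -> illegal
(4,2): flips 1 -> legal
(4,3): flips 1 -> legal
(5,0): no bracket -> illegal
(5,1): no bracket -> illegal
(5,2): no bracket -> illegal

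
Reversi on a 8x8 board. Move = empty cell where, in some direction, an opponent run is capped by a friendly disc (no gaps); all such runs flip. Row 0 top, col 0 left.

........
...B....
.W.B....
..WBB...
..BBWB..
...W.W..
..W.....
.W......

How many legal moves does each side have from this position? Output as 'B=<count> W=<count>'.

-- B to move --
(1,0): flips 2 -> legal
(1,1): no bracket -> illegal
(1,2): no bracket -> illegal
(2,0): no bracket -> illegal
(2,2): flips 1 -> legal
(3,0): no bracket -> illegal
(3,1): flips 1 -> legal
(3,5): no bracket -> illegal
(4,1): flips 1 -> legal
(4,6): no bracket -> illegal
(5,1): no bracket -> illegal
(5,2): no bracket -> illegal
(5,4): flips 1 -> legal
(5,6): no bracket -> illegal
(6,0): no bracket -> illegal
(6,1): no bracket -> illegal
(6,3): flips 1 -> legal
(6,4): flips 1 -> legal
(6,5): flips 1 -> legal
(6,6): flips 2 -> legal
(7,0): no bracket -> illegal
(7,2): no bracket -> illegal
(7,3): no bracket -> illegal
B mobility = 9
-- W to move --
(0,2): no bracket -> illegal
(0,3): flips 4 -> legal
(0,4): no bracket -> illegal
(1,2): no bracket -> illegal
(1,4): flips 1 -> legal
(2,2): flips 1 -> legal
(2,4): flips 1 -> legal
(2,5): no bracket -> illegal
(3,1): flips 1 -> legal
(3,5): flips 3 -> legal
(3,6): no bracket -> illegal
(4,1): flips 2 -> legal
(4,6): flips 1 -> legal
(5,1): no bracket -> illegal
(5,2): flips 1 -> legal
(5,4): flips 1 -> legal
(5,6): no bracket -> illegal
W mobility = 10

Answer: B=9 W=10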